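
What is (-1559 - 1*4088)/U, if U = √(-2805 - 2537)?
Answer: 5647*I*√5342/5342 ≈ 77.262*I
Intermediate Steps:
U = I*√5342 (U = √(-5342) = I*√5342 ≈ 73.089*I)
(-1559 - 1*4088)/U = (-1559 - 1*4088)/((I*√5342)) = (-1559 - 4088)*(-I*√5342/5342) = -(-5647)*I*√5342/5342 = 5647*I*√5342/5342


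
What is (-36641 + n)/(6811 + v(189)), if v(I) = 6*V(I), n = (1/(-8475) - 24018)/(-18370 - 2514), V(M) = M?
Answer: -6484956655349/1406200645500 ≈ -4.6117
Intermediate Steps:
n = 203552551/176991900 (n = (-1/8475 - 24018)/(-20884) = -203552551/8475*(-1/20884) = 203552551/176991900 ≈ 1.1501)
v(I) = 6*I
(-36641 + n)/(6811 + v(189)) = (-36641 + 203552551/176991900)/(6811 + 6*189) = -6484956655349/(176991900*(6811 + 1134)) = -6484956655349/176991900/7945 = -6484956655349/176991900*1/7945 = -6484956655349/1406200645500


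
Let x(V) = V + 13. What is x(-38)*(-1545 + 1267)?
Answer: 6950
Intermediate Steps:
x(V) = 13 + V
x(-38)*(-1545 + 1267) = (13 - 38)*(-1545 + 1267) = -25*(-278) = 6950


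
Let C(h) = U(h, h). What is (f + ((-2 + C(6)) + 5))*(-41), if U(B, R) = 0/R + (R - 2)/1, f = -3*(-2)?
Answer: -533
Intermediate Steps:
f = 6
U(B, R) = -2 + R (U(B, R) = 0 + (-2 + R)*1 = 0 + (-2 + R) = -2 + R)
C(h) = -2 + h
(f + ((-2 + C(6)) + 5))*(-41) = (6 + ((-2 + (-2 + 6)) + 5))*(-41) = (6 + ((-2 + 4) + 5))*(-41) = (6 + (2 + 5))*(-41) = (6 + 7)*(-41) = 13*(-41) = -533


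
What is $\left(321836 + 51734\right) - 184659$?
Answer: $188911$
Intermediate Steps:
$\left(321836 + 51734\right) - 184659 = 373570 - 184659 = 188911$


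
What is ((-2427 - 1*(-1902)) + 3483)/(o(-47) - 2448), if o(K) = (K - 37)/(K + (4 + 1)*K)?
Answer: -69513/57521 ≈ -1.2085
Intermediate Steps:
o(K) = (-37 + K)/(6*K) (o(K) = (-37 + K)/(K + 5*K) = (-37 + K)/((6*K)) = (-37 + K)*(1/(6*K)) = (-37 + K)/(6*K))
((-2427 - 1*(-1902)) + 3483)/(o(-47) - 2448) = ((-2427 - 1*(-1902)) + 3483)/((⅙)*(-37 - 47)/(-47) - 2448) = ((-2427 + 1902) + 3483)/((⅙)*(-1/47)*(-84) - 2448) = (-525 + 3483)/(14/47 - 2448) = 2958/(-115042/47) = 2958*(-47/115042) = -69513/57521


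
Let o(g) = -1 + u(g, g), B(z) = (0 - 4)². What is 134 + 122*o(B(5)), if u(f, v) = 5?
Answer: 622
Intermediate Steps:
B(z) = 16 (B(z) = (-4)² = 16)
o(g) = 4 (o(g) = -1 + 5 = 4)
134 + 122*o(B(5)) = 134 + 122*4 = 134 + 488 = 622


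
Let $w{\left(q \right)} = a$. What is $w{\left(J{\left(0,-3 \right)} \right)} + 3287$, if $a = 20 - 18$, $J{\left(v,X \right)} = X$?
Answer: $3289$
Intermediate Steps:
$a = 2$
$w{\left(q \right)} = 2$
$w{\left(J{\left(0,-3 \right)} \right)} + 3287 = 2 + 3287 = 3289$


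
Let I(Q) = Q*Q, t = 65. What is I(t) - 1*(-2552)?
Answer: 6777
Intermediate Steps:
I(Q) = Q**2
I(t) - 1*(-2552) = 65**2 - 1*(-2552) = 4225 + 2552 = 6777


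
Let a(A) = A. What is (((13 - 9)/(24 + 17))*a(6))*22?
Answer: 528/41 ≈ 12.878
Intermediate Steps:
(((13 - 9)/(24 + 17))*a(6))*22 = (((13 - 9)/(24 + 17))*6)*22 = ((4/41)*6)*22 = (24/41)*22 = 528/41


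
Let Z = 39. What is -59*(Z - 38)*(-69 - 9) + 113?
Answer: 4715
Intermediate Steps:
-59*(Z - 38)*(-69 - 9) + 113 = -59*(39 - 38)*(-69 - 9) + 113 = -59*(-78) + 113 = 4602 + 113 = 4715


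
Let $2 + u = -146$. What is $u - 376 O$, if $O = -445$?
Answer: $167172$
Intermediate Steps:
$u = -148$ ($u = -2 - 146 = -148$)
$u - 376 O = -148 - -167320 = -148 + 167320 = 167172$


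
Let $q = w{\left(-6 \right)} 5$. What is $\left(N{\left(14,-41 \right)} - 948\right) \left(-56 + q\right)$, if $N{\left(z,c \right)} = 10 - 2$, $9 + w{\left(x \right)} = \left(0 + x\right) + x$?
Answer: $151340$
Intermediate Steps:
$w{\left(x \right)} = -9 + 2 x$ ($w{\left(x \right)} = -9 + \left(\left(0 + x\right) + x\right) = -9 + \left(x + x\right) = -9 + 2 x$)
$N{\left(z,c \right)} = 8$
$q = -105$ ($q = \left(-9 + 2 \left(-6\right)\right) 5 = \left(-9 - 12\right) 5 = \left(-21\right) 5 = -105$)
$\left(N{\left(14,-41 \right)} - 948\right) \left(-56 + q\right) = \left(8 - 948\right) \left(-56 - 105\right) = \left(-940\right) \left(-161\right) = 151340$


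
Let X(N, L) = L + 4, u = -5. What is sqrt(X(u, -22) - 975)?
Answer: I*sqrt(993) ≈ 31.512*I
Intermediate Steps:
X(N, L) = 4 + L
sqrt(X(u, -22) - 975) = sqrt((4 - 22) - 975) = sqrt(-18 - 975) = sqrt(-993) = I*sqrt(993)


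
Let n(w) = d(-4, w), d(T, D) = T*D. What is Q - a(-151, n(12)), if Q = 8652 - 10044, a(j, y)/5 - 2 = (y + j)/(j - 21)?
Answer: -242139/172 ≈ -1407.8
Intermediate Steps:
d(T, D) = D*T
n(w) = -4*w (n(w) = w*(-4) = -4*w)
a(j, y) = 10 + 5*(j + y)/(-21 + j) (a(j, y) = 10 + 5*((y + j)/(j - 21)) = 10 + 5*((j + y)/(-21 + j)) = 10 + 5*(j + y)/(-21 + j))
Q = -1392
Q - a(-151, n(12)) = -1392 - 5*(-42 - 4*12 + 3*(-151))/(-21 - 151) = -1392 - 5*(-42 - 48 - 453)/(-172) = -1392 - 5*(-1)*(-543)/172 = -1392 - 1*2715/172 = -1392 - 2715/172 = -242139/172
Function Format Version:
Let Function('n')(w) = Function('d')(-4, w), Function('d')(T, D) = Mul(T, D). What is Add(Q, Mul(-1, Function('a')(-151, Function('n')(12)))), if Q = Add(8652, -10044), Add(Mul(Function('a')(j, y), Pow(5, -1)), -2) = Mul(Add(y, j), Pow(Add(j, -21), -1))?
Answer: Rational(-242139, 172) ≈ -1407.8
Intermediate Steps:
Function('d')(T, D) = Mul(D, T)
Function('n')(w) = Mul(-4, w) (Function('n')(w) = Mul(w, -4) = Mul(-4, w))
Function('a')(j, y) = Add(10, Mul(5, Pow(Add(-21, j), -1), Add(j, y))) (Function('a')(j, y) = Add(10, Mul(5, Mul(Add(y, j), Pow(Add(j, -21), -1)))) = Add(10, Mul(5, Mul(Add(j, y), Pow(Add(-21, j), -1)))) = Add(10, Mul(5, Mul(Pow(Add(-21, j), -1), Add(j, y)))) = Add(10, Mul(5, Pow(Add(-21, j), -1), Add(j, y))))
Q = -1392
Add(Q, Mul(-1, Function('a')(-151, Function('n')(12)))) = Add(-1392, Mul(-1, Mul(5, Pow(Add(-21, -151), -1), Add(-42, Mul(-4, 12), Mul(3, -151))))) = Add(-1392, Mul(-1, Mul(5, Pow(-172, -1), Add(-42, -48, -453)))) = Add(-1392, Mul(-1, Mul(5, Rational(-1, 172), -543))) = Add(-1392, Mul(-1, Rational(2715, 172))) = Add(-1392, Rational(-2715, 172)) = Rational(-242139, 172)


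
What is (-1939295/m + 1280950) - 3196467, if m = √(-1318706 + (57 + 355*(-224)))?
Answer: -1915517 + 1939295*I*√1398169/1398169 ≈ -1.9155e+6 + 1640.1*I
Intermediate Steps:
m = I*√1398169 (m = √(-1318706 + (57 - 79520)) = √(-1318706 - 79463) = √(-1398169) = I*√1398169 ≈ 1182.4*I)
(-1939295/m + 1280950) - 3196467 = (-1939295*(-I*√1398169/1398169) + 1280950) - 3196467 = (-(-1939295)*I*√1398169/1398169 + 1280950) - 3196467 = (1939295*I*√1398169/1398169 + 1280950) - 3196467 = (1280950 + 1939295*I*√1398169/1398169) - 3196467 = -1915517 + 1939295*I*√1398169/1398169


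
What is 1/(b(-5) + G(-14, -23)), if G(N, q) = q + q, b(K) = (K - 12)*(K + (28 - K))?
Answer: -1/522 ≈ -0.0019157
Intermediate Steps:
b(K) = -336 + 28*K (b(K) = (-12 + K)*28 = -336 + 28*K)
G(N, q) = 2*q
1/(b(-5) + G(-14, -23)) = 1/((-336 + 28*(-5)) + 2*(-23)) = 1/((-336 - 140) - 46) = 1/(-476 - 46) = 1/(-522) = -1/522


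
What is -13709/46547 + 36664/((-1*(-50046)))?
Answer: 510259297/1164745581 ≈ 0.43809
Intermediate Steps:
-13709/46547 + 36664/((-1*(-50046))) = -13709*1/46547 + 36664/50046 = -13709/46547 + 36664*(1/50046) = -13709/46547 + 18332/25023 = 510259297/1164745581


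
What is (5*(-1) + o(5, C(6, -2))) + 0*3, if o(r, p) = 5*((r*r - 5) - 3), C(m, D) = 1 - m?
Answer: 80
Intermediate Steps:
o(r, p) = -40 + 5*r**2 (o(r, p) = 5*((r**2 - 5) - 3) = 5*((-5 + r**2) - 3) = 5*(-8 + r**2) = -40 + 5*r**2)
(5*(-1) + o(5, C(6, -2))) + 0*3 = (5*(-1) + (-40 + 5*5**2)) + 0*3 = (-5 + (-40 + 5*25)) + 0 = (-5 + (-40 + 125)) + 0 = (-5 + 85) + 0 = 80 + 0 = 80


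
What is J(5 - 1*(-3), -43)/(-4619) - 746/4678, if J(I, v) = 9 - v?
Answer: -1844515/10803841 ≈ -0.17073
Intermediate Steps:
J(5 - 1*(-3), -43)/(-4619) - 746/4678 = (9 - 1*(-43))/(-4619) - 746/4678 = (9 + 43)*(-1/4619) - 746*1/4678 = 52*(-1/4619) - 373/2339 = -52/4619 - 373/2339 = -1844515/10803841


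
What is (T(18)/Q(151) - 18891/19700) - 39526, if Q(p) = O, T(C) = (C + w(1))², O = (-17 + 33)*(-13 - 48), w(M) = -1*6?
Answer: -47499723851/1201700 ≈ -39527.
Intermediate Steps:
w(M) = -6
O = -976 (O = 16*(-61) = -976)
T(C) = (-6 + C)² (T(C) = (C - 6)² = (-6 + C)²)
Q(p) = -976
(T(18)/Q(151) - 18891/19700) - 39526 = ((-6 + 18)²/(-976) - 18891/19700) - 39526 = (12²*(-1/976) - 18891*1/19700) - 39526 = (144*(-1/976) - 18891/19700) - 39526 = (-9/61 - 18891/19700) - 39526 = -1329651/1201700 - 39526 = -47499723851/1201700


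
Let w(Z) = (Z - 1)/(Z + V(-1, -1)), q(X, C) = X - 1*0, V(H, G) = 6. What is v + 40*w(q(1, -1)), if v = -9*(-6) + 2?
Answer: 56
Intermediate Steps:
q(X, C) = X (q(X, C) = X + 0 = X)
w(Z) = (-1 + Z)/(6 + Z) (w(Z) = (Z - 1)/(Z + 6) = (-1 + Z)/(6 + Z))
v = 56 (v = 54 + 2 = 56)
v + 40*w(q(1, -1)) = 56 + 40*((-1 + 1)/(6 + 1)) = 56 + 40*(0/7) = 56 + 40*((⅐)*0) = 56 + 40*0 = 56 + 0 = 56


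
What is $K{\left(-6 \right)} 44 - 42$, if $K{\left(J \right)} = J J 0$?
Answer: $-42$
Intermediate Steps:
$K{\left(J \right)} = 0$ ($K{\left(J \right)} = J^{2} \cdot 0 = 0$)
$K{\left(-6 \right)} 44 - 42 = 0 \cdot 44 - 42 = 0 - 42 = -42$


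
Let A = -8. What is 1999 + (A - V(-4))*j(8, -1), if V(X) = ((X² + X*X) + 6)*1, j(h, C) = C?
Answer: 2045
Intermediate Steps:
V(X) = 6 + 2*X² (V(X) = ((X² + X²) + 6)*1 = (2*X² + 6)*1 = (6 + 2*X²)*1 = 6 + 2*X²)
1999 + (A - V(-4))*j(8, -1) = 1999 + (-8 - (6 + 2*(-4)²))*(-1) = 1999 + (-8 - (6 + 2*16))*(-1) = 1999 + (-8 - (6 + 32))*(-1) = 1999 + (-8 - 1*38)*(-1) = 1999 + (-8 - 38)*(-1) = 1999 - 46*(-1) = 1999 + 46 = 2045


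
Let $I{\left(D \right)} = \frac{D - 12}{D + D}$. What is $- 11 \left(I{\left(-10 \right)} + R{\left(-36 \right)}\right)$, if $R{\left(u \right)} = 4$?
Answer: $- \frac{561}{10} \approx -56.1$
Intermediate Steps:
$I{\left(D \right)} = \frac{-12 + D}{2 D}$
$- 11 \left(I{\left(-10 \right)} + R{\left(-36 \right)}\right) = - 11 \left(\frac{-12 - 10}{2 \left(-10\right)} + 4\right) = - 11 \left(\frac{1}{2} \left(- \frac{1}{10}\right) \left(-22\right) + 4\right) = - 11 \left(\frac{11}{10} + 4\right) = \left(-11\right) \frac{51}{10} = - \frac{561}{10}$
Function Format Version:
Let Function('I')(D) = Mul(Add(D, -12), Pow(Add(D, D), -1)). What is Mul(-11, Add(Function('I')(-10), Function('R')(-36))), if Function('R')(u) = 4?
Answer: Rational(-561, 10) ≈ -56.100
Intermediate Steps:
Function('I')(D) = Mul(Rational(1, 2), Pow(D, -1), Add(-12, D)) (Function('I')(D) = Mul(Add(-12, D), Pow(Mul(2, D), -1)) = Mul(Add(-12, D), Mul(Rational(1, 2), Pow(D, -1))) = Mul(Rational(1, 2), Pow(D, -1), Add(-12, D)))
Mul(-11, Add(Function('I')(-10), Function('R')(-36))) = Mul(-11, Add(Mul(Rational(1, 2), Pow(-10, -1), Add(-12, -10)), 4)) = Mul(-11, Add(Mul(Rational(1, 2), Rational(-1, 10), -22), 4)) = Mul(-11, Add(Rational(11, 10), 4)) = Mul(-11, Rational(51, 10)) = Rational(-561, 10)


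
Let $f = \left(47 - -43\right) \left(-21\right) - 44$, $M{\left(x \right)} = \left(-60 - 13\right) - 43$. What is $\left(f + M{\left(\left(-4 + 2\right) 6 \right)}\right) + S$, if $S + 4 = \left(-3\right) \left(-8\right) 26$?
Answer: $-1430$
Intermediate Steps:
$S = 620$ ($S = -4 + \left(-3\right) \left(-8\right) 26 = -4 + 24 \cdot 26 = -4 + 624 = 620$)
$M{\left(x \right)} = -116$ ($M{\left(x \right)} = -73 - 43 = -116$)
$f = -1934$ ($f = \left(47 + 43\right) \left(-21\right) - 44 = 90 \left(-21\right) - 44 = -1890 - 44 = -1934$)
$\left(f + M{\left(\left(-4 + 2\right) 6 \right)}\right) + S = \left(-1934 - 116\right) + 620 = -2050 + 620 = -1430$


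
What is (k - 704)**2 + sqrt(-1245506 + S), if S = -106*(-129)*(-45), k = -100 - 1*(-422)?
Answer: 145924 + 2*I*sqrt(465209) ≈ 1.4592e+5 + 1364.1*I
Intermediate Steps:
k = 322 (k = -100 + 422 = 322)
S = -615330 (S = 13674*(-45) = -615330)
(k - 704)**2 + sqrt(-1245506 + S) = (322 - 704)**2 + sqrt(-1245506 - 615330) = (-382)**2 + sqrt(-1860836) = 145924 + 2*I*sqrt(465209)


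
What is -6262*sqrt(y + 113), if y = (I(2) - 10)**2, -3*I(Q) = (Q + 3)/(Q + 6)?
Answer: -3131*sqrt(125113)/12 ≈ -92290.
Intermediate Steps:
I(Q) = -(3 + Q)/(3*(6 + Q)) (I(Q) = -(Q + 3)/(3*(Q + 6)) = -(3 + Q)/(3*(6 + Q)))
y = 60025/576 (y = ((-3 - 1*2)/(3*(6 + 2)) - 10)**2 = ((1/3)*(-3 - 2)/8 - 10)**2 = ((1/3)*(1/8)*(-5) - 10)**2 = (-5/24 - 10)**2 = (-245/24)**2 = 60025/576 ≈ 104.21)
-6262*sqrt(y + 113) = -6262*sqrt(60025/576 + 113) = -3131*sqrt(125113)/12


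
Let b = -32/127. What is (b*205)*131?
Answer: -859360/127 ≈ -6766.6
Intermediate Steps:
b = -32/127 (b = -32*1/127 = -32/127 ≈ -0.25197)
(b*205)*131 = -32/127*205*131 = -6560/127*131 = -859360/127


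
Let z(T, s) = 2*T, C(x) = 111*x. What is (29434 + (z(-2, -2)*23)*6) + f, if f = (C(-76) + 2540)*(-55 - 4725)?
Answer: 28211762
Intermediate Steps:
f = 28182880 (f = (111*(-76) + 2540)*(-55 - 4725) = (-8436 + 2540)*(-4780) = -5896*(-4780) = 28182880)
(29434 + (z(-2, -2)*23)*6) + f = (29434 + ((2*(-2))*23)*6) + 28182880 = (29434 - 4*23*6) + 28182880 = (29434 - 92*6) + 28182880 = (29434 - 552) + 28182880 = 28882 + 28182880 = 28211762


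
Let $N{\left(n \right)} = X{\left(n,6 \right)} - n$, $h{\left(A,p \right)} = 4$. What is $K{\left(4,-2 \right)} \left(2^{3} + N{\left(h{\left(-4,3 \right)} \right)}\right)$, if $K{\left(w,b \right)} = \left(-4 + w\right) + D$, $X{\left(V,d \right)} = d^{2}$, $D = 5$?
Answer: $200$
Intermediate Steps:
$K{\left(w,b \right)} = 1 + w$ ($K{\left(w,b \right)} = \left(-4 + w\right) + 5 = 1 + w$)
$N{\left(n \right)} = 36 - n$ ($N{\left(n \right)} = 6^{2} - n = 36 - n$)
$K{\left(4,-2 \right)} \left(2^{3} + N{\left(h{\left(-4,3 \right)} \right)}\right) = \left(1 + 4\right) \left(2^{3} + \left(36 - 4\right)\right) = 5 \left(8 + \left(36 - 4\right)\right) = 5 \left(8 + 32\right) = 5 \cdot 40 = 200$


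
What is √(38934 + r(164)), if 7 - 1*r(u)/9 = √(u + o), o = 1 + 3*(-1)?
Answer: 3*√(4333 - 9*√2) ≈ 197.19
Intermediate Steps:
o = -2 (o = 1 - 3 = -2)
r(u) = 63 - 9*√(-2 + u) (r(u) = 63 - 9*√(u - 2) = 63 - 9*√(-2 + u))
√(38934 + r(164)) = √(38934 + (63 - 9*√(-2 + 164))) = √(38934 + (63 - 81*√2)) = √(38997 - 81*√2)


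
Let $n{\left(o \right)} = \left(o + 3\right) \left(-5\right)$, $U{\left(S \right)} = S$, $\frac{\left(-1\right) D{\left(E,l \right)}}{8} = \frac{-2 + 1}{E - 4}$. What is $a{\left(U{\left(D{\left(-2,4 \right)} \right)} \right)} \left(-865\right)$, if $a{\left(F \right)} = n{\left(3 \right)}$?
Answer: $25950$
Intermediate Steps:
$D{\left(E,l \right)} = \frac{8}{-4 + E}$ ($D{\left(E,l \right)} = - 8 \frac{-2 + 1}{E - 4} = - 8 \left(- \frac{1}{-4 + E}\right) = \frac{8}{-4 + E}$)
$n{\left(o \right)} = -15 - 5 o$ ($n{\left(o \right)} = \left(3 + o\right) \left(-5\right) = -15 - 5 o$)
$a{\left(F \right)} = -30$ ($a{\left(F \right)} = -15 - 15 = -30$)
$a{\left(U{\left(D{\left(-2,4 \right)} \right)} \right)} \left(-865\right) = \left(-30\right) \left(-865\right) = 25950$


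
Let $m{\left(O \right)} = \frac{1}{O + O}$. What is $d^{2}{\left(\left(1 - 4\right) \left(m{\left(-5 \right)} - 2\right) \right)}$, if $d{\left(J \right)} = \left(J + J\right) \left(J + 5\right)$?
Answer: $\frac{50680161}{2500} \approx 20272.0$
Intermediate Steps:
$m{\left(O \right)} = \frac{1}{2 O}$
$d{\left(J \right)} = 2 J \left(5 + J\right)$
$d^{2}{\left(\left(1 - 4\right) \left(m{\left(-5 \right)} - 2\right) \right)} = \left(2 \left(1 - 4\right) \left(\frac{1}{2 \left(-5\right)} - 2\right) \left(5 + \left(1 - 4\right) \left(\frac{1}{2 \left(-5\right)} - 2\right)\right)\right)^{2} = \left(2 \left(- 3 \left(\frac{1}{2} \left(- \frac{1}{5}\right) - 2\right)\right) \left(5 - 3 \left(\frac{1}{2} \left(- \frac{1}{5}\right) - 2\right)\right)\right)^{2} = \left(2 \left(- 3 \left(- \frac{1}{10} - 2\right)\right) \left(5 - 3 \left(- \frac{1}{10} - 2\right)\right)\right)^{2} = \left(2 \left(\left(-3\right) \left(- \frac{21}{10}\right)\right) \left(5 - - \frac{63}{10}\right)\right)^{2} = \left(2 \cdot \frac{63}{10} \left(5 + \frac{63}{10}\right)\right)^{2} = \left(2 \cdot \frac{63}{10} \cdot \frac{113}{10}\right)^{2} = \left(\frac{7119}{50}\right)^{2} = \frac{50680161}{2500}$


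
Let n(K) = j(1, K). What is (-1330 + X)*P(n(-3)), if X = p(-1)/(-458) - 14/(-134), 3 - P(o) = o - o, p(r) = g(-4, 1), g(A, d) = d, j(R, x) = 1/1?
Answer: -122427723/30686 ≈ -3989.7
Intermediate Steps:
j(R, x) = 1
n(K) = 1
p(r) = 1
P(o) = 3 (P(o) = 3 - (o - o) = 3 - 1*0 = 3 + 0 = 3)
X = 3139/30686 (X = 1/(-458) - 14/(-134) = 1*(-1/458) - 14*(-1/134) = -1/458 + 7/67 = 3139/30686 ≈ 0.10229)
(-1330 + X)*P(n(-3)) = (-1330 + 3139/30686)*3 = -40809241/30686*3 = -122427723/30686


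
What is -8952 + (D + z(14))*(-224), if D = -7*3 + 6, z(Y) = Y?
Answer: -8728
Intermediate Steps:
D = -15 (D = -21 + 6 = -15)
-8952 + (D + z(14))*(-224) = -8952 + (-15 + 14)*(-224) = -8952 - 1*(-224) = -8952 + 224 = -8728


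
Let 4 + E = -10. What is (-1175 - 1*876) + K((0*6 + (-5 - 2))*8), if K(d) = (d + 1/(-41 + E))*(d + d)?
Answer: 232267/55 ≈ 4223.0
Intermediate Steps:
E = -14 (E = -4 - 10 = -14)
K(d) = 2*d*(-1/55 + d) (K(d) = (d + 1/(-41 - 14))*(d + d) = (d + 1/(-55))*(2*d) = (d - 1/55)*(2*d) = (-1/55 + d)*(2*d) = 2*d*(-1/55 + d))
(-1175 - 1*876) + K((0*6 + (-5 - 2))*8) = (-1175 - 1*876) + 2*((0*6 + (-5 - 2))*8)*(-1 + 55*((0*6 + (-5 - 2))*8))/55 = (-1175 - 876) + 2*((0 - 7)*8)*(-1 + 55*((0 - 7)*8))/55 = -2051 + 2*(-7*8)*(-1 + 55*(-7*8))/55 = -2051 + (2/55)*(-56)*(-1 + 55*(-56)) = -2051 + (2/55)*(-56)*(-1 - 3080) = -2051 + (2/55)*(-56)*(-3081) = -2051 + 345072/55 = 232267/55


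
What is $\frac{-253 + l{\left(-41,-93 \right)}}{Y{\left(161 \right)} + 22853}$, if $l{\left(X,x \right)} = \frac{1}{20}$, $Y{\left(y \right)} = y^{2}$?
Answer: $- \frac{5059}{975480} \approx -0.0051862$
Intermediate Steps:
$l{\left(X,x \right)} = \frac{1}{20}$
$\frac{-253 + l{\left(-41,-93 \right)}}{Y{\left(161 \right)} + 22853} = \frac{-253 + \frac{1}{20}}{161^{2} + 22853} = - \frac{5059}{20 \left(25921 + 22853\right)} = - \frac{5059}{20 \cdot 48774} = \left(- \frac{5059}{20}\right) \frac{1}{48774} = - \frac{5059}{975480}$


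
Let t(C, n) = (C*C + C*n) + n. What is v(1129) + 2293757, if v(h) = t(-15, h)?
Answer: 2278176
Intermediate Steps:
t(C, n) = n + C² + C*n (t(C, n) = (C² + C*n) + n = n + C² + C*n)
v(h) = 225 - 14*h (v(h) = h + (-15)² - 15*h = h + 225 - 15*h = 225 - 14*h)
v(1129) + 2293757 = (225 - 14*1129) + 2293757 = (225 - 15806) + 2293757 = -15581 + 2293757 = 2278176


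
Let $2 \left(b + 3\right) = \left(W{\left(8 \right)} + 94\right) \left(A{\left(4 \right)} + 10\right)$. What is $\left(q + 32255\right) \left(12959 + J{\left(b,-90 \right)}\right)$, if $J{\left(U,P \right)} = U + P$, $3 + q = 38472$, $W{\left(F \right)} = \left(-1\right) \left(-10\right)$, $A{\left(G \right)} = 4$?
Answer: $961422056$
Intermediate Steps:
$W{\left(F \right)} = 10$
$q = 38469$ ($q = -3 + 38472 = 38469$)
$b = 725$ ($b = -3 + \frac{\left(10 + 94\right) \left(4 + 10\right)}{2} = -3 + \frac{104 \cdot 14}{2} = -3 + \frac{1}{2} \cdot 1456 = -3 + 728 = 725$)
$J{\left(U,P \right)} = P + U$
$\left(q + 32255\right) \left(12959 + J{\left(b,-90 \right)}\right) = \left(38469 + 32255\right) \left(12959 + \left(-90 + 725\right)\right) = 70724 \left(12959 + 635\right) = 70724 \cdot 13594 = 961422056$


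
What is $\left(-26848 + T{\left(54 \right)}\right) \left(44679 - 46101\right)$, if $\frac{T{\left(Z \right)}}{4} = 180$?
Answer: $37154016$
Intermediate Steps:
$T{\left(Z \right)} = 720$ ($T{\left(Z \right)} = 4 \cdot 180 = 720$)
$\left(-26848 + T{\left(54 \right)}\right) \left(44679 - 46101\right) = \left(-26848 + 720\right) \left(44679 - 46101\right) = \left(-26128\right) \left(-1422\right) = 37154016$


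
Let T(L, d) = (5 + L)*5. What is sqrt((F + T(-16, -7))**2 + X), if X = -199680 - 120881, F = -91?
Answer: I*sqrt(299245) ≈ 547.03*I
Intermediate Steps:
X = -320561
T(L, d) = 25 + 5*L
sqrt((F + T(-16, -7))**2 + X) = sqrt((-91 + (25 + 5*(-16)))**2 - 320561) = sqrt((-91 + (25 - 80))**2 - 320561) = sqrt((-91 - 55)**2 - 320561) = sqrt((-146)**2 - 320561) = sqrt(21316 - 320561) = sqrt(-299245) = I*sqrt(299245)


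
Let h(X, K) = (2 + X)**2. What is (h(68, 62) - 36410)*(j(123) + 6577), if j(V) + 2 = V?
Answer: -211053980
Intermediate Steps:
j(V) = -2 + V
(h(68, 62) - 36410)*(j(123) + 6577) = ((2 + 68)**2 - 36410)*((-2 + 123) + 6577) = (70**2 - 36410)*(121 + 6577) = (4900 - 36410)*6698 = -31510*6698 = -211053980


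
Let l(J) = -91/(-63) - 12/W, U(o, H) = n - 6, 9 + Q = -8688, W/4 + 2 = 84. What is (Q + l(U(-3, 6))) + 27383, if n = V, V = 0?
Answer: 13791307/738 ≈ 18687.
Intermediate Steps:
W = 328 (W = -8 + 4*84 = -8 + 336 = 328)
n = 0
Q = -8697 (Q = -9 - 8688 = -8697)
U(o, H) = -6 (U(o, H) = 0 - 6 = -6)
l(J) = 1039/738 (l(J) = -91/(-63) - 12/328 = -91*(-1/63) - 12*1/328 = 13/9 - 3/82 = 1039/738)
(Q + l(U(-3, 6))) + 27383 = (-8697 + 1039/738) + 27383 = -6417347/738 + 27383 = 13791307/738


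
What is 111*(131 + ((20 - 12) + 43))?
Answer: 20202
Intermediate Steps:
111*(131 + ((20 - 12) + 43)) = 111*(131 + (8 + 43)) = 111*(131 + 51) = 111*182 = 20202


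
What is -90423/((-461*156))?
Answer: 30141/23972 ≈ 1.2573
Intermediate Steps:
-90423/((-461*156)) = -90423/(-71916) = -90423*(-1/71916) = 30141/23972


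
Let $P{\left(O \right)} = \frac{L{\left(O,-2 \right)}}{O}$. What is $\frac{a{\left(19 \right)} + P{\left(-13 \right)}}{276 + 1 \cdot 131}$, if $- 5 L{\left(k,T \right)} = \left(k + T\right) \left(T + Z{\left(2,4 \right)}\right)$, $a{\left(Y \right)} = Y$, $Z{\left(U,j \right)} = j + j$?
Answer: $\frac{229}{5291} \approx 0.043281$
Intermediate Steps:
$Z{\left(U,j \right)} = 2 j$
$L{\left(k,T \right)} = - \frac{\left(8 + T\right) \left(T + k\right)}{5}$ ($L{\left(k,T \right)} = - \frac{\left(k + T\right) \left(T + 2 \cdot 4\right)}{5} = - \frac{\left(T + k\right) \left(T + 8\right)}{5} = - \frac{\left(T + k\right) \left(8 + T\right)}{5} = - \frac{\left(8 + T\right) \left(T + k\right)}{5}$)
$P{\left(O \right)} = \frac{\frac{12}{5} - \frac{6 O}{5}}{O}$ ($P{\left(O \right)} = \frac{\left(- \frac{8}{5}\right) \left(-2\right) - \frac{8 O}{5} - \frac{\left(-2\right)^{2}}{5} - - \frac{2 O}{5}}{O} = \frac{\frac{16}{5} - \frac{8 O}{5} - \frac{4}{5} + \frac{2 O}{5}}{O} = \frac{\frac{12}{5} - \frac{6 O}{5}}{O}$)
$\frac{a{\left(19 \right)} + P{\left(-13 \right)}}{276 + 1 \cdot 131} = \frac{19 + \frac{6 \left(2 - -13\right)}{5 \left(-13\right)}}{276 + 1 \cdot 131} = \frac{19 + \frac{6}{5} \left(- \frac{1}{13}\right) \left(2 + 13\right)}{276 + 131} = \frac{19 + \frac{6}{5} \left(- \frac{1}{13}\right) 15}{407} = \left(19 - \frac{18}{13}\right) \frac{1}{407} = \frac{229}{13} \cdot \frac{1}{407} = \frac{229}{5291}$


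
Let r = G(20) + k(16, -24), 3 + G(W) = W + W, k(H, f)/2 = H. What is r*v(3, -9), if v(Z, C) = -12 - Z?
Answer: -1035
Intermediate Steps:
k(H, f) = 2*H
G(W) = -3 + 2*W (G(W) = -3 + (W + W) = -3 + 2*W)
r = 69 (r = (-3 + 2*20) + 2*16 = (-3 + 40) + 32 = 37 + 32 = 69)
r*v(3, -9) = 69*(-12 - 1*3) = 69*(-12 - 3) = 69*(-15) = -1035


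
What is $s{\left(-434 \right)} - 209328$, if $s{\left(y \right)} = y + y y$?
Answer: $-21406$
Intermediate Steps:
$s{\left(y \right)} = y + y^{2}$
$s{\left(-434 \right)} - 209328 = - 434 \left(1 - 434\right) - 209328 = \left(-434\right) \left(-433\right) - 209328 = 187922 - 209328 = -21406$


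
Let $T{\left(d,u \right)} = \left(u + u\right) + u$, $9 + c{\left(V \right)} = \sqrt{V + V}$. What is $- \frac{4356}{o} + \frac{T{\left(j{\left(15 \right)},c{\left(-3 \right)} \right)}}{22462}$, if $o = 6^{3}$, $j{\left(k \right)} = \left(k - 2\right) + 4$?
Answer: $- \frac{679516}{33693} + \frac{3 i \sqrt{6}}{22462} \approx -20.168 + 0.00032715 i$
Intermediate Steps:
$j{\left(k \right)} = 2 + k$ ($j{\left(k \right)} = \left(-2 + k\right) + 4 = 2 + k$)
$c{\left(V \right)} = -9 + \sqrt{2} \sqrt{V}$ ($c{\left(V \right)} = -9 + \sqrt{V + V} = -9 + \sqrt{2 V} = -9 + \sqrt{2} \sqrt{V}$)
$T{\left(d,u \right)} = 3 u$ ($T{\left(d,u \right)} = 2 u + u = 3 u$)
$o = 216$
$- \frac{4356}{o} + \frac{T{\left(j{\left(15 \right)},c{\left(-3 \right)} \right)}}{22462} = - \frac{4356}{216} + \frac{3 \left(-9 + \sqrt{2} \sqrt{-3}\right)}{22462} = \left(-4356\right) \frac{1}{216} + 3 \left(-9 + \sqrt{2} i \sqrt{3}\right) \frac{1}{22462} = - \frac{121}{6} + 3 \left(-9 + i \sqrt{6}\right) \frac{1}{22462} = - \frac{121}{6} + \left(-27 + 3 i \sqrt{6}\right) \frac{1}{22462} = - \frac{121}{6} - \left(\frac{27}{22462} - \frac{3 i \sqrt{6}}{22462}\right) = - \frac{679516}{33693} + \frac{3 i \sqrt{6}}{22462}$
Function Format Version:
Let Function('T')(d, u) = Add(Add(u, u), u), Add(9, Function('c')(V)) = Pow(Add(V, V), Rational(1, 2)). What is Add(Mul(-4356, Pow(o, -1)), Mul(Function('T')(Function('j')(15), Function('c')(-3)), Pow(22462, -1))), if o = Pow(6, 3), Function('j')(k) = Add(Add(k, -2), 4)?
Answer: Add(Rational(-679516, 33693), Mul(Rational(3, 22462), I, Pow(6, Rational(1, 2)))) ≈ Add(-20.168, Mul(0.00032715, I))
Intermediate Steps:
Function('j')(k) = Add(2, k) (Function('j')(k) = Add(Add(-2, k), 4) = Add(2, k))
Function('c')(V) = Add(-9, Mul(Pow(2, Rational(1, 2)), Pow(V, Rational(1, 2)))) (Function('c')(V) = Add(-9, Pow(Add(V, V), Rational(1, 2))) = Add(-9, Pow(Mul(2, V), Rational(1, 2))) = Add(-9, Mul(Pow(2, Rational(1, 2)), Pow(V, Rational(1, 2)))))
Function('T')(d, u) = Mul(3, u) (Function('T')(d, u) = Add(Mul(2, u), u) = Mul(3, u))
o = 216
Add(Mul(-4356, Pow(o, -1)), Mul(Function('T')(Function('j')(15), Function('c')(-3)), Pow(22462, -1))) = Add(Mul(-4356, Pow(216, -1)), Mul(Mul(3, Add(-9, Mul(Pow(2, Rational(1, 2)), Pow(-3, Rational(1, 2))))), Pow(22462, -1))) = Add(Mul(-4356, Rational(1, 216)), Mul(Mul(3, Add(-9, Mul(Pow(2, Rational(1, 2)), Mul(I, Pow(3, Rational(1, 2)))))), Rational(1, 22462))) = Add(Rational(-121, 6), Mul(Mul(3, Add(-9, Mul(I, Pow(6, Rational(1, 2))))), Rational(1, 22462))) = Add(Rational(-121, 6), Mul(Add(-27, Mul(3, I, Pow(6, Rational(1, 2)))), Rational(1, 22462))) = Add(Rational(-121, 6), Add(Rational(-27, 22462), Mul(Rational(3, 22462), I, Pow(6, Rational(1, 2))))) = Add(Rational(-679516, 33693), Mul(Rational(3, 22462), I, Pow(6, Rational(1, 2))))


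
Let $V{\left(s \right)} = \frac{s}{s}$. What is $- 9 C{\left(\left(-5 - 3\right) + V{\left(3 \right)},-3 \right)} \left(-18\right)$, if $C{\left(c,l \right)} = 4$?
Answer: $648$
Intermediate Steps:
$V{\left(s \right)} = 1$
$- 9 C{\left(\left(-5 - 3\right) + V{\left(3 \right)},-3 \right)} \left(-18\right) = \left(-9\right) 4 \left(-18\right) = \left(-36\right) \left(-18\right) = 648$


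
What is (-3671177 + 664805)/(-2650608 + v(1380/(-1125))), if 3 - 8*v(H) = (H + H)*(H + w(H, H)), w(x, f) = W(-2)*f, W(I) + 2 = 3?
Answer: 135286740000/119277376981 ≈ 1.1342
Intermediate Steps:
W(I) = 1 (W(I) = -2 + 3 = 1)
w(x, f) = f (w(x, f) = 1*f = f)
v(H) = 3/8 - H²/2 (v(H) = 3/8 - (H + H)*(H + H)/8 = 3/8 - 2*H*2*H/8 = 3/8 - H²/2)
(-3671177 + 664805)/(-2650608 + v(1380/(-1125))) = (-3671177 + 664805)/(-2650608 + (3/8 - (1380/(-1125))²/2)) = -3006372/(-2650608 + (3/8 - (1380*(-1/1125))²/2)) = -3006372/(-2650608 + (3/8 - (-92/75)²/2)) = -3006372/(-2650608 + (3/8 - ½*8464/5625)) = -3006372/(-2650608 + (3/8 - 4232/5625)) = -3006372/(-2650608 - 16981/45000) = -3006372/(-119277376981/45000) = -3006372*(-45000/119277376981) = 135286740000/119277376981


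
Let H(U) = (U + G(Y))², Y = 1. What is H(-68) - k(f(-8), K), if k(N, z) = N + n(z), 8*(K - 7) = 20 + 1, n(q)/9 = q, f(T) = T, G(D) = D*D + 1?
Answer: 34219/8 ≈ 4277.4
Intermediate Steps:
G(D) = 1 + D² (G(D) = D² + 1 = 1 + D²)
n(q) = 9*q
K = 77/8 (K = 7 + (20 + 1)/8 = 7 + (⅛)*21 = 7 + 21/8 = 77/8 ≈ 9.6250)
H(U) = (2 + U)² (H(U) = (U + (1 + 1²))² = (U + (1 + 1))² = (U + 2)² = (2 + U)²)
k(N, z) = N + 9*z
H(-68) - k(f(-8), K) = (2 - 68)² - (-8 + 9*(77/8)) = (-66)² - (-8 + 693/8) = 4356 - 1*629/8 = 4356 - 629/8 = 34219/8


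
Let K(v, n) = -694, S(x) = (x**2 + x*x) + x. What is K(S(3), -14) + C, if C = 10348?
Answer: 9654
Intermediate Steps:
S(x) = x + 2*x**2 (S(x) = (x**2 + x**2) + x = 2*x**2 + x = x + 2*x**2)
K(S(3), -14) + C = -694 + 10348 = 9654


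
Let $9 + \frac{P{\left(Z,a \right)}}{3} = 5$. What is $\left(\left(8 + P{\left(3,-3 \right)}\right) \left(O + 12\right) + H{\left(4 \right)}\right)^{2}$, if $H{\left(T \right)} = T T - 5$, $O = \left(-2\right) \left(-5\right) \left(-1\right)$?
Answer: $9$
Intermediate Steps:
$P{\left(Z,a \right)} = -12$ ($P{\left(Z,a \right)} = -27 + 3 \cdot 5 = -27 + 15 = -12$)
$O = -10$ ($O = 10 \left(-1\right) = -10$)
$H{\left(T \right)} = -5 + T^{2}$ ($H{\left(T \right)} = T^{2} - 5 = -5 + T^{2}$)
$\left(\left(8 + P{\left(3,-3 \right)}\right) \left(O + 12\right) + H{\left(4 \right)}\right)^{2} = \left(\left(8 - 12\right) \left(-10 + 12\right) - \left(5 - 4^{2}\right)\right)^{2} = \left(\left(-4\right) 2 + \left(-5 + 16\right)\right)^{2} = \left(-8 + 11\right)^{2} = 3^{2} = 9$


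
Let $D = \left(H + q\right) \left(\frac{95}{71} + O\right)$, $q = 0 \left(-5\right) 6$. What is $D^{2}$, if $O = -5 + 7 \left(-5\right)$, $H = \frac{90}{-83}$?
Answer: $\frac{61033702500}{34727449} \approx 1757.5$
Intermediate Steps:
$H = - \frac{90}{83}$ ($H = 90 \left(- \frac{1}{83}\right) = - \frac{90}{83} \approx -1.0843$)
$q = 0$ ($q = 0 \cdot 6 = 0$)
$O = -40$ ($O = -5 - 35 = -40$)
$D = \frac{247050}{5893}$ ($D = \left(- \frac{90}{83} + 0\right) \left(\frac{95}{71} - 40\right) = - \frac{90 \left(95 \cdot \frac{1}{71} - 40\right)}{83} = - \frac{90 \left(\frac{95}{71} - 40\right)}{83} = \left(- \frac{90}{83}\right) \left(- \frac{2745}{71}\right) = \frac{247050}{5893} \approx 41.923$)
$D^{2} = \left(\frac{247050}{5893}\right)^{2} = \frac{61033702500}{34727449}$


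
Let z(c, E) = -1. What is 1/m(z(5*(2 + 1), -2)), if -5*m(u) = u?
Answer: 5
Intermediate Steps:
m(u) = -u/5
1/m(z(5*(2 + 1), -2)) = 1/(-⅕*(-1)) = 1/(⅕) = 5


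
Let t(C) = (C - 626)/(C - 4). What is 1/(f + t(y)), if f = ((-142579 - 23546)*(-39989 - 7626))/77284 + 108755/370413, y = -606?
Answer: 8731234479060/893664811781015347 ≈ 9.7701e-6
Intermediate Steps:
t(C) = (-626 + C)/(-4 + C)
f = 2929990746065795/28626998292 (f = -166125*(-47615)*(1/77284) + 108755*(1/370413) = 7910041875*(1/77284) + 108755/370413 = 7910041875/77284 + 108755/370413 = 2929990746065795/28626998292 ≈ 1.0235e+5)
1/(f + t(y)) = 1/(2929990746065795/28626998292 + (-626 - 606)/(-4 - 606)) = 1/(2929990746065795/28626998292 - 1232/(-610)) = 1/(2929990746065795/28626998292 - 1/610*(-1232)) = 1/(2929990746065795/28626998292 + 616/305) = 1/(893664811781015347/8731234479060) = 8731234479060/893664811781015347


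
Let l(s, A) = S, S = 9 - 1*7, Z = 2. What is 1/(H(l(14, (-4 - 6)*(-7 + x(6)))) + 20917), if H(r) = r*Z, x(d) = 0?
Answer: 1/20921 ≈ 4.7799e-5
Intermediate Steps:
S = 2 (S = 9 - 7 = 2)
l(s, A) = 2
H(r) = 2*r (H(r) = r*2 = 2*r)
1/(H(l(14, (-4 - 6)*(-7 + x(6)))) + 20917) = 1/(2*2 + 20917) = 1/(4 + 20917) = 1/20921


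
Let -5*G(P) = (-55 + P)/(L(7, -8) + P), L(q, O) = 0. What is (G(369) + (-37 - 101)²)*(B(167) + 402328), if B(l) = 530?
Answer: 1572751633892/205 ≈ 7.6720e+9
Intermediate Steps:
G(P) = -(-55 + P)/(5*P) (G(P) = -(-55 + P)/(5*(0 + P)) = -(-55 + P)/(5*P))
(G(369) + (-37 - 101)²)*(B(167) + 402328) = ((⅕)*(55 - 1*369)/369 + (-37 - 101)²)*(530 + 402328) = ((⅕)*(1/369)*(55 - 369) + (-138)²)*402858 = ((⅕)*(1/369)*(-314) + 19044)*402858 = (-314/1845 + 19044)*402858 = (35135866/1845)*402858 = 1572751633892/205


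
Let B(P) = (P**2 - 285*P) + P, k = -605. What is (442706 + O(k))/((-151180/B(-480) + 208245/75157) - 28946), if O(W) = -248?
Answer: -609741968452416/39886617286835 ≈ -15.287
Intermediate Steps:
B(P) = P**2 - 284*P
(442706 + O(k))/((-151180/B(-480) + 208245/75157) - 28946) = (442706 - 248)/((-151180*(-1/(480*(-284 - 480))) + 208245/75157) - 28946) = 442458/((-151180/((-480*(-764))) + 208245*(1/75157)) - 28946) = 442458/((-151180/366720 + 208245/75157) - 28946) = 442458/((-151180*1/366720 + 208245/75157) - 28946) = 442458/((-7559/18336 + 208245/75157) - 28946) = 442458/(3250268557/1378078752 - 28946) = 442458/(-39886617286835/1378078752) = 442458*(-1378078752/39886617286835) = -609741968452416/39886617286835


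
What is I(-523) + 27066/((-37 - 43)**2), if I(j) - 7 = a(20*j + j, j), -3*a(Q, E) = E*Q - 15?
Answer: -6126997667/3200 ≈ -1.9147e+6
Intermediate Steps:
a(Q, E) = 5 - E*Q/3 (a(Q, E) = -(E*Q - 15)/3 = -(-15 + E*Q)/3 = 5 - E*Q/3)
I(j) = 12 - 7*j**2 (I(j) = 7 + (5 - j*(20*j + j)/3) = 7 + (5 - j*21*j/3) = 7 + (5 - 7*j**2) = 12 - 7*j**2)
I(-523) + 27066/((-37 - 43)**2) = (12 - 7*(-523)**2) + 27066/((-37 - 43)**2) = (12 - 7*273529) + 27066/((-80)**2) = (12 - 1914703) + 27066/6400 = -1914691 + 27066*(1/6400) = -1914691 + 13533/3200 = -6126997667/3200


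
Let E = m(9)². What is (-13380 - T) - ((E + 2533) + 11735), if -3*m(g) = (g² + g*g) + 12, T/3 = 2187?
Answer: -37573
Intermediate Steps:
T = 6561 (T = 3*2187 = 6561)
m(g) = -4 - 2*g²/3 (m(g) = -((g² + g*g) + 12)/3 = -((g² + g²) + 12)/3 = -(2*g² + 12)/3 = -(12 + 2*g²)/3 = -4 - 2*g²/3)
E = 3364 (E = (-4 - ⅔*9²)² = (-4 - ⅔*81)² = (-4 - 54)² = (-58)² = 3364)
(-13380 - T) - ((E + 2533) + 11735) = (-13380 - 1*6561) - ((3364 + 2533) + 11735) = (-13380 - 6561) - (5897 + 11735) = -19941 - 1*17632 = -19941 - 17632 = -37573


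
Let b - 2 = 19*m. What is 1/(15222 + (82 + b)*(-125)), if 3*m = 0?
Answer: 1/4722 ≈ 0.00021177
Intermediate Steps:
m = 0 (m = (1/3)*0 = 0)
b = 2 (b = 2 + 19*0 = 2 + 0 = 2)
1/(15222 + (82 + b)*(-125)) = 1/(15222 + (82 + 2)*(-125)) = 1/(15222 + 84*(-125)) = 1/(15222 - 10500) = 1/4722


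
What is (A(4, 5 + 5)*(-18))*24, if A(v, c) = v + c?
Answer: -6048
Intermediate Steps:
A(v, c) = c + v
(A(4, 5 + 5)*(-18))*24 = (((5 + 5) + 4)*(-18))*24 = ((10 + 4)*(-18))*24 = (14*(-18))*24 = -252*24 = -6048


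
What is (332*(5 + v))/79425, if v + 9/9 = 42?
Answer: 15272/79425 ≈ 0.19228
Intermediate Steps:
v = 41 (v = -1 + 42 = 41)
(332*(5 + v))/79425 = (332*(5 + 41))/79425 = (332*46)*(1/79425) = 15272*(1/79425) = 15272/79425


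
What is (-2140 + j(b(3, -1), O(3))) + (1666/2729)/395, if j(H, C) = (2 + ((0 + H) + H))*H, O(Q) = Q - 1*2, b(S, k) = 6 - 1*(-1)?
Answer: -2186091074/1077955 ≈ -2028.0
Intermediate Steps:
b(S, k) = 7 (b(S, k) = 6 + 1 = 7)
O(Q) = -2 + Q (O(Q) = Q - 2 = -2 + Q)
j(H, C) = H*(2 + 2*H) (j(H, C) = (2 + (H + H))*H = (2 + 2*H)*H = H*(2 + 2*H))
(-2140 + j(b(3, -1), O(3))) + (1666/2729)/395 = (-2140 + 2*7*(1 + 7)) + (1666/2729)/395 = (-2140 + 2*7*8) + (1666*(1/2729))*(1/395) = (-2140 + 112) + (1666/2729)*(1/395) = -2028 + 1666/1077955 = -2186091074/1077955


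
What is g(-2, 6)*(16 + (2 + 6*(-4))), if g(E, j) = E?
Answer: 12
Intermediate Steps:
g(-2, 6)*(16 + (2 + 6*(-4))) = -2*(16 + (2 + 6*(-4))) = -2*(16 + (2 - 24)) = -2*(16 - 22) = -2*(-6) = 12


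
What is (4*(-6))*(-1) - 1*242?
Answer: -218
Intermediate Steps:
(4*(-6))*(-1) - 1*242 = -24*(-1) - 242 = 24 - 242 = -218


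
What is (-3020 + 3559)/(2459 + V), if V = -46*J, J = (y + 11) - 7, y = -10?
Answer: 539/2735 ≈ 0.19707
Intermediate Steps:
J = -6 (J = (-10 + 11) - 7 = 1 - 7 = -6)
V = 276 (V = -46*(-6) = 276)
(-3020 + 3559)/(2459 + V) = (-3020 + 3559)/(2459 + 276) = 539/2735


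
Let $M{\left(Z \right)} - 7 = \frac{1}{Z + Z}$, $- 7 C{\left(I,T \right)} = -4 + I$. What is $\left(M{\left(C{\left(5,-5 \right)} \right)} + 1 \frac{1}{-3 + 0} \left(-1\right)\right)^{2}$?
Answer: $\frac{529}{36} \approx 14.694$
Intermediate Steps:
$C{\left(I,T \right)} = \frac{4}{7} - \frac{I}{7}$ ($C{\left(I,T \right)} = - \frac{-4 + I}{7} = \frac{4}{7} - \frac{I}{7}$)
$M{\left(Z \right)} = 7 + \frac{1}{2 Z}$ ($M{\left(Z \right)} = 7 + \frac{1}{Z + Z} = 7 + \frac{1}{2 Z}$)
$\left(M{\left(C{\left(5,-5 \right)} \right)} + 1 \frac{1}{-3 + 0} \left(-1\right)\right)^{2} = \left(\left(7 + \frac{1}{2 \left(\frac{4}{7} - \frac{5}{7}\right)}\right) + 1 \frac{1}{-3 + 0} \left(-1\right)\right)^{2} = \left(\left(7 + \frac{1}{2 \left(\frac{4}{7} - \frac{5}{7}\right)}\right) + 1 \frac{1}{-3} \left(-1\right)\right)^{2} = \left(\left(7 + \frac{1}{2 \left(- \frac{1}{7}\right)}\right) + 1 \left(- \frac{1}{3}\right) \left(-1\right)\right)^{2} = \left(\left(7 + \frac{1}{2} \left(-7\right)\right) - - \frac{1}{3}\right)^{2} = \left(\left(7 - \frac{7}{2}\right) + \frac{1}{3}\right)^{2} = \left(\frac{7}{2} + \frac{1}{3}\right)^{2} = \left(\frac{23}{6}\right)^{2} = \frac{529}{36}$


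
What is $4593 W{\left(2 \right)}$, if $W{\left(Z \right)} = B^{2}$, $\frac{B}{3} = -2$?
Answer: $165348$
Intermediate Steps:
$B = -6$ ($B = 3 \left(-2\right) = -6$)
$W{\left(Z \right)} = 36$ ($W{\left(Z \right)} = \left(-6\right)^{2} = 36$)
$4593 W{\left(2 \right)} = 4593 \cdot 36 = 165348$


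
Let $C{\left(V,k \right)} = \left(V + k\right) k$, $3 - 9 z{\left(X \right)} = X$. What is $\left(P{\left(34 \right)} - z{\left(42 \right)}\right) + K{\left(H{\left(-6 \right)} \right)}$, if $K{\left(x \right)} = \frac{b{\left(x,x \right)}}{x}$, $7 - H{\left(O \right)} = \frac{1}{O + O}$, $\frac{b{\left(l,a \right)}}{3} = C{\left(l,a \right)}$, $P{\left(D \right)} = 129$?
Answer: $\frac{1055}{6} \approx 175.83$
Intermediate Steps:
$z{\left(X \right)} = \frac{1}{3} - \frac{X}{9}$
$C{\left(V,k \right)} = k \left(V + k\right)$
$b{\left(l,a \right)} = 3 a \left(a + l\right)$ ($b{\left(l,a \right)} = 3 a \left(l + a\right) = 3 a \left(a + l\right)$)
$H{\left(O \right)} = 7 - \frac{1}{2 O}$ ($H{\left(O \right)} = 7 - \frac{1}{O + O} = 7 - \frac{1}{2 O}$)
$K{\left(x \right)} = 6 x$ ($K{\left(x \right)} = \frac{3 x \left(x + x\right)}{x} = \frac{3 x 2 x}{x} = \frac{6 x^{2}}{x} = 6 x$)
$\left(P{\left(34 \right)} - z{\left(42 \right)}\right) + K{\left(H{\left(-6 \right)} \right)} = \left(129 - \left(\frac{1}{3} - \frac{14}{3}\right)\right) + 6 \left(7 - \frac{1}{2 \left(-6\right)}\right) = \left(129 - \left(\frac{1}{3} - \frac{14}{3}\right)\right) + 6 \left(7 - - \frac{1}{12}\right) = \left(129 - - \frac{13}{3}\right) + 6 \left(7 + \frac{1}{12}\right) = \left(129 + \frac{13}{3}\right) + 6 \cdot \frac{85}{12} = \frac{400}{3} + \frac{85}{2} = \frac{1055}{6}$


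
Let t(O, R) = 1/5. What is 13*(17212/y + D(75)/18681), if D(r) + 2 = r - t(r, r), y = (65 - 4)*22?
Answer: 804087674/4821135 ≈ 166.78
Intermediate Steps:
t(O, R) = ⅕
y = 1342 (y = 61*22 = 1342)
D(r) = -11/5 + r (D(r) = -2 + (r - 1*⅕) = -2 + (r - ⅕) = -2 + (-⅕ + r) = -11/5 + r)
13*(17212/y + D(75)/18681) = 13*(17212/1342 + (-11/5 + 75)/18681) = 13*(17212*(1/1342) + (364/5)*(1/18681)) = 13*(8606/671 + 28/7185) = 13*(61852898/4821135) = 804087674/4821135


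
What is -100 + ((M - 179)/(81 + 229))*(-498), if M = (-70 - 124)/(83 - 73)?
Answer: 5468/25 ≈ 218.72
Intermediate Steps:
M = -97/5 (M = -194/10 = -194*⅒ = -97/5 ≈ -19.400)
-100 + ((M - 179)/(81 + 229))*(-498) = -100 + ((-97/5 - 179)/(81 + 229))*(-498) = -100 - 992/5/310*(-498) = -100 - 992/5*1/310*(-498) = -100 - 16/25*(-498) = -100 + 7968/25 = 5468/25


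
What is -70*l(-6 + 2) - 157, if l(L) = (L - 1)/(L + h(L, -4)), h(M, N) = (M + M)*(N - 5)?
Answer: -5163/34 ≈ -151.85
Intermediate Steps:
h(M, N) = 2*M*(-5 + N) (h(M, N) = (2*M)*(-5 + N) = 2*M*(-5 + N))
l(L) = -(-1 + L)/(17*L) (l(L) = (L - 1)/(L + 2*L*(-5 - 4)) = (-1 + L)/(L + 2*L*(-9)) = (-1 + L)/(L - 18*L) = (-1 + L)/((-17*L)) = (-1 + L)*(-1/(17*L)) = -(-1 + L)/(17*L))
-70*l(-6 + 2) - 157 = -70*(1 - (-6 + 2))/(17*(-6 + 2)) - 157 = -70*(1 - 1*(-4))/(17*(-4)) - 157 = -70*(-1)*(1 + 4)/(17*4) - 157 = -70*(-1)*5/(17*4) - 157 = -70*(-5/68) - 157 = 175/34 - 157 = -5163/34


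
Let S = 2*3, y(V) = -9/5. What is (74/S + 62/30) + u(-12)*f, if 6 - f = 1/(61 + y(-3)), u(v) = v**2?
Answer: 162054/185 ≈ 875.97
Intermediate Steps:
y(V) = -9/5 (y(V) = -9*1/5 = -9/5)
S = 6
f = 1771/296 (f = 6 - 1/(61 - 9/5) = 6 - 1/296/5 = 6 - 1*5/296 = 6 - 5/296 = 1771/296 ≈ 5.9831)
(74/S + 62/30) + u(-12)*f = (74/6 + 62/30) + (-12)**2*(1771/296) = (74*(1/6) + 62*(1/30)) + 144*(1771/296) = (37/3 + 31/15) + 31878/37 = 72/5 + 31878/37 = 162054/185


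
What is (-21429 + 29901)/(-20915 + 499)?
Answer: -1059/2552 ≈ -0.41497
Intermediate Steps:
(-21429 + 29901)/(-20915 + 499) = 8472/(-20416) = 8472*(-1/20416) = -1059/2552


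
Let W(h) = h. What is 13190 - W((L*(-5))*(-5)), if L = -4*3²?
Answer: 14090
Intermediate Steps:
L = -36 (L = -4*9 = -36)
13190 - W((L*(-5))*(-5)) = 13190 - (-36*(-5))*(-5) = 13190 - 180*(-5) = 13190 - 1*(-900) = 13190 + 900 = 14090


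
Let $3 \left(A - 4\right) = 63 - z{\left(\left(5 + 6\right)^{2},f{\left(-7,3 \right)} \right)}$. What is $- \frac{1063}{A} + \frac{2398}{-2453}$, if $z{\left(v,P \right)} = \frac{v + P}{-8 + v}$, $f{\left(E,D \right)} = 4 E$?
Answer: $- \frac{27395629}{623062} \approx -43.969$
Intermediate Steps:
$z{\left(v,P \right)} = \frac{P + v}{-8 + v}$
$A = \frac{2794}{113}$ ($A = 4 + \frac{63 - \frac{4 \left(-7\right) + \left(5 + 6\right)^{2}}{-8 + \left(5 + 6\right)^{2}}}{3} = 4 + \frac{63 - \frac{-28 + 11^{2}}{-8 + 11^{2}}}{3} = 4 + \frac{63 - \frac{-28 + 121}{-8 + 121}}{3} = 4 + \frac{63 - \frac{1}{113} \cdot 93}{3} = 4 + \frac{63 - \frac{93}{113}}{3} = 4 + \frac{1}{3} \cdot \frac{7026}{113} = 4 + \frac{2342}{113} = \frac{2794}{113} \approx 24.726$)
$- \frac{1063}{A} + \frac{2398}{-2453} = - \frac{1063}{\frac{2794}{113}} + \frac{2398}{-2453} = \left(-1063\right) \frac{113}{2794} + 2398 \left(- \frac{1}{2453}\right) = - \frac{120119}{2794} - \frac{218}{223} = - \frac{27395629}{623062}$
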